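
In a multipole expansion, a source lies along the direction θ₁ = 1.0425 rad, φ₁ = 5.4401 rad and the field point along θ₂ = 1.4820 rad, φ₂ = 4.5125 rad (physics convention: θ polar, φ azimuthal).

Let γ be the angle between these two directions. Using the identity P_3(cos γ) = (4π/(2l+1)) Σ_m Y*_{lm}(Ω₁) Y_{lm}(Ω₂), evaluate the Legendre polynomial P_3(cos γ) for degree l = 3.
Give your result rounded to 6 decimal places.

Term-by-term m-sum for l=3 (normalisation 4π/7 = 1.795196):
  m=-3: (-0.219950, -0.154494) × (0.232695, -0.340373) = (-0.103767, 0.038915)  (running Σ = (-0.103767, 0.038915))
  m=-2: (-0.044235, -0.381703) × (-0.082826, -0.034997) = (-0.009695, 0.033163)  (running Σ = (-0.113461, 0.072078))
  m=-1: (0.050202, -0.056356) × (0.061405, -0.303092) = (-0.013998, -0.018676)  (running Σ = (-0.127460, 0.053402))
  m=0: (-0.325346, -0.000000) × (-0.097978, 0.000000) = (0.031877, 0.000000)  (running Σ = (-0.095583, 0.053402))
  m=1: (-0.050202, -0.056356) × (-0.061405, -0.303092) = (-0.013998, 0.018676)  (running Σ = (-0.109581, 0.072078))
  m=2: (-0.044235, 0.381703) × (-0.082826, 0.034997) = (-0.009695, -0.033163)  (running Σ = (-0.119276, 0.038915))
  m=3: (0.219950, -0.154494) × (-0.232695, -0.340373) = (-0.103767, -0.038915)  (running Σ = (-0.223043, 0.000000))
Total Σ_m = (-0.223043, 0.000000). Multiply by 1.795196: (-0.400405, 0.000000). P_3(cos γ) = -0.400405

-0.400405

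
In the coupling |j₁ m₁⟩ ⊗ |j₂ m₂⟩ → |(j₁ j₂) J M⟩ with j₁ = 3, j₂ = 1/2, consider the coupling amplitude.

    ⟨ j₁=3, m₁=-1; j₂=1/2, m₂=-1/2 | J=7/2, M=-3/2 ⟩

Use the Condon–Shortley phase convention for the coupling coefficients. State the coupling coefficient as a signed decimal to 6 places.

+0.845154  (= +√(5/7))

j₁+j₂−J=0  J+j₁−j₂=6  J−j₁+j₂=1  j₁+j₂+J+1=8
(j₁±m₁, j₂±m₂, J±M) = (2,4,0,1,2,5)
P² = 11520/7
sum k=0..0:
  [0] +1/48 = 1/48
S = 1/48
C² = P²·S² = 5/7 ; C = +0.845154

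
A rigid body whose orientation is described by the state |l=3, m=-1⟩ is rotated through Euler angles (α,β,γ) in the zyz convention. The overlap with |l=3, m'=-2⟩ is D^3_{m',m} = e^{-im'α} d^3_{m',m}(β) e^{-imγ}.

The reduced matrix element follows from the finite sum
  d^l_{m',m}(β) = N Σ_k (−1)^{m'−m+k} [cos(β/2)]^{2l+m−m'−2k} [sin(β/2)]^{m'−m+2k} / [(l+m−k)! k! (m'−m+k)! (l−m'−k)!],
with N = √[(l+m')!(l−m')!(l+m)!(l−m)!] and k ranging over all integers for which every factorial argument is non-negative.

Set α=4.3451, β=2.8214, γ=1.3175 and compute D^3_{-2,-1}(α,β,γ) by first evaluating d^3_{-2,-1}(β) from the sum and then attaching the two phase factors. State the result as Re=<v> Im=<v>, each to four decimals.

Re=0.0203 Im=0.0134

Split into d^3_{-2,-1}(β=2.8214) × two z-phases.
Half-angle: c=0.159413, s=0.987212. N=√(1·120·2·24)=75.894664
k∈{1,2} keeps every argument non-negative
  k=1: (−1)^0·75.8947/(24)·0.1594^5·0.9872^1 = +0.000321
  k=2: (−1)^1·75.8947/(12)·0.1594^3·0.9872^3 = -0.024651
d^3_{-2,-1}(2.8214) = +0.000321 -0.024651 = -0.024330
Phases: e^{-i·(-2)·4.3451}=-0.742114+0.670274i, e^{-i·(-1)·1.3175}=+0.250596+0.968092i ⇒ D=+0.020312+0.013393i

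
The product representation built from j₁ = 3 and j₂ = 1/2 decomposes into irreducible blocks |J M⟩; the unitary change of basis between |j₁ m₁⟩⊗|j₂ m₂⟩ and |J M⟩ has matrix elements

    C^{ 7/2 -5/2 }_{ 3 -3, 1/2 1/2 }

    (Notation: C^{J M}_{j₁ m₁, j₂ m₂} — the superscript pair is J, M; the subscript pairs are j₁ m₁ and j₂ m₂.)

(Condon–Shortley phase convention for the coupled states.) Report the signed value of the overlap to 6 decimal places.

+√(1/7) ≈ +0.377964

√[8·0!6!1!/8! · 0!6!1!0!1!6!] = √(518400/7)
  +(−1)^0/∏(0,0,6,1,0,0)! = 1/720  (running 1/720)
⟨..|..⟩ = √(518400/7)·(1/720) = +0.377964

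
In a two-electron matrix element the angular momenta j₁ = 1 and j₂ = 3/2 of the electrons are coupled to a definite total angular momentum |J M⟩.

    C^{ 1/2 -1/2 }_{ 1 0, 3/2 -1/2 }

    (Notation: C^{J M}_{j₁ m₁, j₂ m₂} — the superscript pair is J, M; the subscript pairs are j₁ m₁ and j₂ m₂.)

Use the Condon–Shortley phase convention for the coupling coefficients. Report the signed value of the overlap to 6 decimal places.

√[2·2!0!1!/4! · 1!1!1!2!0!1!] = √(1/3)
  +(−1)^1/∏(1,1,0,0,0,1)! = -1  (running -1)
⟨..|..⟩ = √(1/3)·(-1) = -0.577350

−√(1/3) = -0.577350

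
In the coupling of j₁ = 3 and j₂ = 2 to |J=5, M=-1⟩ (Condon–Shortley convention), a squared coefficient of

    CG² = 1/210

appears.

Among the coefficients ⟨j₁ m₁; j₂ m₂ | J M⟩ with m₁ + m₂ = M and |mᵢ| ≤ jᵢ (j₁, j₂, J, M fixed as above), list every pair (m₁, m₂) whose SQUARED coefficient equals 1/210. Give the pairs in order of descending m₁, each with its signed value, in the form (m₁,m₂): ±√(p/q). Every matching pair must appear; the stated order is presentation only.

Admissible pairs with m₁+m₂ = M = -1: (-3,2), (-2,1), (-1,0), (0,-1), (1,-2)
  (m₁,m₂)=(1,-2): CG² = 1/14, CG = +√(1/14)
  (m₁,m₂)=(0,-1): CG² = 8/21, CG = +√(8/21)
  (m₁,m₂)=(-1,0): CG² = 3/7, CG = +√(3/7)
  (m₁,m₂)=(-2,1): CG² = 4/35, CG = +√(4/35)
  (m₁,m₂)=(-3,2): CG² = 1/210, CG = +√(1/210)   ← matches the target
Pairs with CG² = 1/210: (-3,2): +√(1/210)

(-3,2): +√(1/210)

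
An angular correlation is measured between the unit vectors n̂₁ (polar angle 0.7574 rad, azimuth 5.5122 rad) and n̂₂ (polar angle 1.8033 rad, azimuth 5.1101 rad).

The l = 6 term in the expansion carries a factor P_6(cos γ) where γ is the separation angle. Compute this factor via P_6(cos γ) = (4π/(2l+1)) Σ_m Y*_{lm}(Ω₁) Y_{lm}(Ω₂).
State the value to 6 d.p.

Summing Y*_{l m}(θ₁,φ₁)·Y_{l m}(θ₂,φ₂) over m ∈ [−6, 6]; prefactor 4π/(2·6+1) = 0.966644:
  [-6]  conj(Y_{6,-6})(Ω₁) = -0.00439 + 0.05061j ; Y_{6,-6}(Ω₂) = 0.29861 + 0.28117j ; Δ = -0.01554 + 0.01388j
  [-5]  conj(Y_{6,-5})(Ω₁) = -0.14075 + 0.12180j ; Y_{6,-5}(Ω₂) = -0.30750 + 0.13649j ; Δ = 0.02666 - 0.05666j
  [-4]  conj(Y_{6,-4})(Ω₁) = -0.38154 - 0.02202j ; Y_{6,-4}(Ω₂) = 0.00267 + 0.13305j ; Δ = 0.00191 - 0.05082j
  [-3]  conj(Y_{6,-3})(Ω₁) = -0.29129 - 0.31764j ; Y_{6,-3}(Ω₂) = -0.31058 - 0.12321j ; Δ = 0.05133 + 0.13454j
  [-2]  conj(Y_{6,-2})(Ω₁) = 0.00308 - 0.10689j ; Y_{6,-2}(Ω₂) = -0.02966 + 0.03026j ; Δ = 0.00314 + 0.00326j
  [-1]  conj(Y_{6,-1})(Ω₁) = -0.24194 + 0.23507j ; Y_{6,-1}(Ω₂) = -0.12523 - 0.29809j ; Δ = 0.10037 + 0.04268j
  [+0]  conj(Y_{6,0})(Ω₁) = -0.21446 + 0.00000j ; Y_{6,0}(Ω₂) = -0.01772 + 0.00000j ; Δ = 0.00380 + 0.00000j
  [+1]  conj(Y_{6,1})(Ω₁) = 0.24194 + 0.23507j ; Y_{6,1}(Ω₂) = 0.12523 - 0.29809j ; Δ = 0.10037 - 0.04268j
  [+2]  conj(Y_{6,2})(Ω₁) = 0.00308 + 0.10689j ; Y_{6,2}(Ω₂) = -0.02966 - 0.03026j ; Δ = 0.00314 - 0.00326j
  [+3]  conj(Y_{6,3})(Ω₁) = 0.29129 - 0.31764j ; Y_{6,3}(Ω₂) = 0.31058 - 0.12321j ; Δ = 0.05133 - 0.13454j
  [+4]  conj(Y_{6,4})(Ω₁) = -0.38154 + 0.02202j ; Y_{6,4}(Ω₂) = 0.00267 - 0.13305j ; Δ = 0.00191 + 0.05082j
  [+5]  conj(Y_{6,5})(Ω₁) = 0.14075 + 0.12180j ; Y_{6,5}(Ω₂) = 0.30750 + 0.13649j ; Δ = 0.02666 + 0.05666j
  [+6]  conj(Y_{6,6})(Ω₁) = -0.00439 - 0.05061j ; Y_{6,6}(Ω₂) = 0.29861 - 0.28117j ; Δ = -0.01554 - 0.01388j
Σ over m = 0.33954 - 0.00000j; ×(4π/13) → 0.32822 - 0.00000j. Real part: 0.328218

0.328218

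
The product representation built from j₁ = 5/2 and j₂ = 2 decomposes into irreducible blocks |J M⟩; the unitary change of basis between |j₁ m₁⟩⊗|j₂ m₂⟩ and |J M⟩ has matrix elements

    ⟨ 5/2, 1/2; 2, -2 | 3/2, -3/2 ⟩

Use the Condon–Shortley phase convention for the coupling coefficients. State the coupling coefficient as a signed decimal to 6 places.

j₁+j₂−J=3  J+j₁−j₂=2  J−j₁+j₂=1  j₁+j₂+J+1=7
(j₁±m₁, j₂±m₂, J±M) = (3,2,0,4,0,3)
P² = 576/35
sum k=0..0:
  [0] +1/12 = 1/12
S = 1/12
C² = P²·S² = 4/35 ; C = +0.338062

+0.338062  (= +√(4/35))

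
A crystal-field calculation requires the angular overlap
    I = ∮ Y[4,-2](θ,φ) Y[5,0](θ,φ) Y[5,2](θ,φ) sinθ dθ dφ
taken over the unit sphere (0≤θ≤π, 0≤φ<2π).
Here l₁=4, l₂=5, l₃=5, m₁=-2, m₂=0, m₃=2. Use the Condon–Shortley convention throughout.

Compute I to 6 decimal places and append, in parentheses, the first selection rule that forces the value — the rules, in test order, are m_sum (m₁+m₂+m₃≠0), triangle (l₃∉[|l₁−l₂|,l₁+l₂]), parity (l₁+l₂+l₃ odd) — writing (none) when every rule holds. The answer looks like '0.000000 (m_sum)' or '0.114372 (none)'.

Rules hold: Σm=0, L=14 even, 1≤5≤9.
N = 9·11·11 = 1089
Δ = 4!·4!·6!/15! = 1/3153150
Racah Σ t=0..4: t=0:+1/69120 t=1:−1/1728 t=2:+1/576 t=3:−1/1728 t=4:+1/69120 = 7/11520
⇒ 3j(4 5 5; 0 0 0)² = 2/143, sgn -1
Racah Σ t=2..4: t=2:+1/3456 t=3:−1/1728 t=4:+1/11520 = -7/34560
⇒ 3j(4 5 5; -2 0 2)² = 7/858, sgn +1
4πI² = N·(3j₀)²·(3jₘ)² = 21/169
I = -1·√(0.12426/4π) = -0.09944006
No selection rule forces the value: the integral is nonzero (none).

-0.099440 (none)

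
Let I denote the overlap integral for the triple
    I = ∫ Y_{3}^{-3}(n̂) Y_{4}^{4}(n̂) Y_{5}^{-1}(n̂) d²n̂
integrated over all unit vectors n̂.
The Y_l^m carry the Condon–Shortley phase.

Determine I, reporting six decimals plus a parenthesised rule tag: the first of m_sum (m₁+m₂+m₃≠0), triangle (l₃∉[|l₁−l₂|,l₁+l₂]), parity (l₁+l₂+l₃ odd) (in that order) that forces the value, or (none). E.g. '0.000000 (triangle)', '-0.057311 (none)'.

m-sum 0 ✓  L=12 even ✓  1≤5≤7 ✓
Π(2lᵢ+1) = 7×9×11 = 693
triangle coeff Δ(3,4,5) = 1/180180
Σ_t [0,2]: t=0:+1/576 t=1:−1/144 t=2:+1/576 = -1/288
(3j)²=20/1001 [(3 4 5; 0 0 0)], sign=+1
Σ_t [2,2]: t=2:+1/34560 = 1/34560
(3j)²=1/429 [(3 4 5; -3 4 -1)], sign=+1
⇒ 4πI² = 60/1859
I = (+1)√(60/1859/(4π)) = 0.05067935
No selection rule forces the value: the integral is nonzero (none).

0.050679 (none)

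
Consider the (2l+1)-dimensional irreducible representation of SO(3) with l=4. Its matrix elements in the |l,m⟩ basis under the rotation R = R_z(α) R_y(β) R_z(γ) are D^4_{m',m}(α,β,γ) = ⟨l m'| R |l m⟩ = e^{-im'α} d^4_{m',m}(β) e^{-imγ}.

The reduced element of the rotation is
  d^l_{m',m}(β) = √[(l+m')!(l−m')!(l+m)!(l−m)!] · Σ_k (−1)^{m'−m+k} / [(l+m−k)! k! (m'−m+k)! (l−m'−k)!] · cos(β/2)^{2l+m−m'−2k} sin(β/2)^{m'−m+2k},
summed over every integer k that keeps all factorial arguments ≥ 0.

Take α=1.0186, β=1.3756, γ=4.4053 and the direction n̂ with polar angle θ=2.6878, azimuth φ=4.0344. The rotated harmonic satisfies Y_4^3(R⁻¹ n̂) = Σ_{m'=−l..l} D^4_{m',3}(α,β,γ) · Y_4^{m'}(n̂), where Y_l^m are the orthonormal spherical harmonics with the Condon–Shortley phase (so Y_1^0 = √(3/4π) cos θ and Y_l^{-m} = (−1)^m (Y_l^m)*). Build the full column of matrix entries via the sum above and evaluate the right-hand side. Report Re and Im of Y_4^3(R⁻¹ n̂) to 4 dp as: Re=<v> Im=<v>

Need the full column D^4_{m',3} for m'=−4..4 at α=1.0186, β=1.3756, γ=4.4053.
cos(β/2)=0.772645, sin(β/2)=0.634839
d^4_{-4,3}: single k=7 term ⇒ +0.090817;  D = -0.087198-0.025384i
d^4_{-3,3}: k∈[6..7] ⇒ +0.273551 -0.026382 = +0.247169;  D = -0.183304+0.165808i
d^4_{-2,3}: k∈[5..6] ⇒ +0.533878 -0.120140 = +0.413738;  D = +0.075343+0.406820i
d^4_{-1,3}: k∈[4..5] ⇒ +0.765759 -0.310178 = +0.455581;  D = +0.424904+0.164350i
d^4_{0,3}: k∈[3..4] ⇒ +0.833592 -0.562757 = +0.270835;  D = +0.215684-0.163804i
d^4_{1,3}: k∈[2..3] ⇒ +0.680575 -0.765759 = -0.085184;  D = +0.008278+0.084781i
d^4_{2,3}: k∈[1..2] ⇒ +0.390468 -0.790814 = -0.400346;  D = +0.359639+0.175888i
d^4_{3,3}: k∈[0..1] ⇒ +0.127010 -0.600210 = -0.473200;  D = +0.399979-0.252854i
d^4_{4,3}: single k=0 term ⇒ -0.295166;  D = -0.003406-0.295147i
Y_4^{m'}(θ=2.6878,φ=4.0344) and Σ D·Y over m':
  (-0.0872-0.0254i)·(-0.0149+0.0068i)  (-0.1833+0.1658i)·(-0.0848-0.0423i)  (+0.0753+0.4068i)·(-0.0638-0.2924i)  (+0.4249+0.1644i)·(+0.3104-0.3854i)  (+0.2157-0.1638i)·(+0.1698+0.0000i)  (+0.0083+0.0848i)·(-0.3104-0.3854i)  (+0.3596+0.1759i)·(-0.0638+0.2924i)  (+0.4000-0.2529i)·(+0.0848-0.0423i)  (-0.0034-0.2951i)·(-0.0149-0.0068i)
Y_4^3(R⁻¹ n̂) = +0.347015-0.164611i

Re=0.3470 Im=-0.1646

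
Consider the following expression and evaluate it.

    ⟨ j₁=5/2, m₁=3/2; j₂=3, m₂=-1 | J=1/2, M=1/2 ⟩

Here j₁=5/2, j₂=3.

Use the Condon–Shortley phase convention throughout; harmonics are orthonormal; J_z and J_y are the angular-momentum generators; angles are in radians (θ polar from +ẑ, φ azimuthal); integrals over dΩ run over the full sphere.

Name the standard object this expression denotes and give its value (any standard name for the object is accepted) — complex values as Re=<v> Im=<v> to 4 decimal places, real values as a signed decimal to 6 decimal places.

This is a Clebsch–Gordan (vector-coupling) coefficient.
√[2·5!0!1!/7! · 4!1!2!4!1!0!] = √(384/7)
  +(−1)^1/∏(1,4,0,1,0,0)! = -1/24  (running -1/24)
⟨..|..⟩ = √(384/7)·(-1/24) = -0.308607

Clebsch–Gordan coefficient, −√(2/21) ≈ -0.308607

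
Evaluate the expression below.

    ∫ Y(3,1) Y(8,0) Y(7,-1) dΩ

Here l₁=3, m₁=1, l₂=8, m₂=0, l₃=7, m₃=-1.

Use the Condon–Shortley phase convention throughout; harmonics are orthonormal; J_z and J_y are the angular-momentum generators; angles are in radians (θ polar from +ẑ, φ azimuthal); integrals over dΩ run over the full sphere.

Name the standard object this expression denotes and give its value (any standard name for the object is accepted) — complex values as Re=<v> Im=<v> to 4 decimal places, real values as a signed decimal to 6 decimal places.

Gaunt coefficient, +0.011037

This is a Gaunt coefficient — the integral of a triple product of spherical harmonics over the sphere.
m-sum 0 ✓  L=18 even ✓  5≤7≤11 ✓
Π(2lᵢ+1) = 7×17×15 = 1785
triangle coeff Δ(3,8,7) = 1/5290740
Σ_t [1,3]: t=1:−1/7257600 t=2:+1/2073600 t=3:−1/7257600 = 1/4838400
(3j)²=252/20995 [(3 8 7; 0 0 0)], sign=-1
Σ_t [0,2]: t=0:+1/46448640 t=1:−1/3628800 t=2:+1/4147200 = -1/77414400
(3j)²=3/41990 [(3 8 7; 1 0 -1)], sign=-1
⇒ 4πI² = 7938/5185765
I = (+1)√(7938/5185765/(4π)) = 0.01103683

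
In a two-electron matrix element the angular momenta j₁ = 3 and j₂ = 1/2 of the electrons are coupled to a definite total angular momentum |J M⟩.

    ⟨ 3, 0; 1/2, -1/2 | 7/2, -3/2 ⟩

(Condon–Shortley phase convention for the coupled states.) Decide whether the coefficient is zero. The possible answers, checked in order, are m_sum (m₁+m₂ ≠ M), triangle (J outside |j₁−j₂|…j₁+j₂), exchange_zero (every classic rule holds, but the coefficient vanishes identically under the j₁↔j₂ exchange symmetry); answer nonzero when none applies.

m_sum

m-sum: m₁+m₂ = 0+(-1/2) = -1/2, M = -3/2  ✗ ⇒ coefficient is 0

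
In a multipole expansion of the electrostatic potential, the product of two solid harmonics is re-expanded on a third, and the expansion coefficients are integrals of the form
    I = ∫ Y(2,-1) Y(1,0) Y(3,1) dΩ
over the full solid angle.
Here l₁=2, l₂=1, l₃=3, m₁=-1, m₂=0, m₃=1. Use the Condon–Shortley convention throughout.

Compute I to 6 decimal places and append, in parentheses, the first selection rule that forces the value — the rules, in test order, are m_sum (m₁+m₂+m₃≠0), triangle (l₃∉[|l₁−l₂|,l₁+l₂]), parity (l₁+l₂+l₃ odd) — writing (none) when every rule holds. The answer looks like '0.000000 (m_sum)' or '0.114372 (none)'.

Checks pass: Σm=0; 6 even; l₃=3∈[1,3].
(2·2+1)(2·1+1)(2·3+1) = 105
Δ: 0! 4! 2! / 7! → 1/105
sum: t=0:+1/4 = 1/4
3j²(2 1 3; 0 0 0) = Δ·Π!·Σ² = 3/35  (sign -1)
sum: t=0:+1/6 = 1/6
3j²(2 1 3; -1 0 1) = Δ·Π!·Σ² = 8/105  (sign +1)
combine: 4πI² = 105·3/35·8/105 = 24/35
take √, sign -1: I = -0.23359668
No selection rule forces the value: the integral is nonzero (none).

-0.233597 (none)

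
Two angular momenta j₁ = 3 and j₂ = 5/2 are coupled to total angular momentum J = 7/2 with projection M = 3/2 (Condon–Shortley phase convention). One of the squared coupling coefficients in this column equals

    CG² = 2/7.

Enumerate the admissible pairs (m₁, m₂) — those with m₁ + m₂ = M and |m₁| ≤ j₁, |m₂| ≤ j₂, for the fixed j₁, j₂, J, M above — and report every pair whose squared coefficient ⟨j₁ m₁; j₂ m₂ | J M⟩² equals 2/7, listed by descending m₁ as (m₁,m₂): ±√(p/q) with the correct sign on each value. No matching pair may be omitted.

(3,-3/2): +√(2/7)

Admissible pairs with m₁+m₂ = M = 3/2: (-1,5/2), (0,3/2), (1,1/2), (2,-1/2), (3,-3/2)
  (m₁,m₂)=(3,-3/2): CG² = 2/7, CG = +√(2/7)   ← matches the target
  (m₁,m₂)=(2,-1/2): CG² = 2/21, CG = +√(2/21)
  (m₁,m₂)=(1,1/2): CG² = 5/21, CG = −√(5/21)
  (m₁,m₂)=(0,3/2): CG² = 0/1, CG = 0
  (m₁,m₂)=(-1,5/2): CG² = 8/21, CG = +√(8/21)
Pairs with CG² = 2/7: (3,-3/2): +√(2/7)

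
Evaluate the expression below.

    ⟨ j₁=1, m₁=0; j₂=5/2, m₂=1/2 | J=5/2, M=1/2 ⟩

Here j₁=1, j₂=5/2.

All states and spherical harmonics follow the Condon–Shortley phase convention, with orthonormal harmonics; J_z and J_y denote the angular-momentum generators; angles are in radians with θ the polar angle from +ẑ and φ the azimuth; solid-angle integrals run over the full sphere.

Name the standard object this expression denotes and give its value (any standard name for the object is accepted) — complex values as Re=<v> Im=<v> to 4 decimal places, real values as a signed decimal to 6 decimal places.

Clebsch–Gordan coefficient, −√(1/35) ≈ -0.169031

This is a Clebsch–Gordan (vector-coupling) coefficient.
√[6·1!1!4!/7! · 1!1!3!2!3!2!] = √(144/35)
  +(−1)^0/∏(0,1,1,3,0,1)! = 1/6  (running 1/6)
  +(−1)^1/∏(1,0,0,2,1,2)! = -1/4  (running -1/12)
⟨..|..⟩ = √(144/35)·(-1/12) = -0.169031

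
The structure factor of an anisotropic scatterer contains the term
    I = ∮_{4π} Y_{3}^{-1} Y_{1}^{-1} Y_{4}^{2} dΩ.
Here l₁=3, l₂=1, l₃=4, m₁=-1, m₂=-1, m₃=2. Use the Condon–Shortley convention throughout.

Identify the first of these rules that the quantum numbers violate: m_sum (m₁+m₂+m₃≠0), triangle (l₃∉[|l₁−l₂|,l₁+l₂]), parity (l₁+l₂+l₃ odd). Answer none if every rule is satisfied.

none

Σmᵢ = 0  ✓
l₃∈[|l₁−l₂|,l₁+l₂]=[2,4], have l₃=4  ✓
Σlᵢ = 8 ⇒ even  ✓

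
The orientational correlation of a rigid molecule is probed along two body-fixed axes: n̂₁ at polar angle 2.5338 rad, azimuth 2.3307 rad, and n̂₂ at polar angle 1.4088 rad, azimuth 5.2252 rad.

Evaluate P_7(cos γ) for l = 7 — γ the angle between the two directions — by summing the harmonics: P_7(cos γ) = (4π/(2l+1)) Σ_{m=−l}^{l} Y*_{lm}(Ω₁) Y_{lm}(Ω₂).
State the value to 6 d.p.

Summing Y*_{l m}(θ₁,φ₁)·Y_{l m}(θ₂,φ₂) over m ∈ [−7, 7]; prefactor 4π/(2·7+1) = 0.837758:
  m=-7: (-0.008134-0.005648i) × (+0.197546+0.410958i) = +0.000714-0.004459i  (running Σ = +0.000714-0.004459i)
  m=-6: (-0.008116-0.052643i) × (+0.278240+0.018035i) = -0.001309-0.014794i  (running Σ = -0.000595-0.019252i)
  m=-5: (+0.105744-0.136834i) × (-0.124126+0.190479i) = +0.012938+0.037127i  (running Σ = +0.012344+0.017874i)
  m=-4: (+0.367140-0.037571i) × (+0.138136+0.265045i) = +0.060673+0.092119i  (running Σ = +0.073017+0.109993i)
  m=-3: (+0.366950+0.314713i) × (-0.146662-0.004748i) = -0.052323-0.047899i  (running Σ = +0.020694+0.062095i)
  m=-2: (+0.012409+0.243147i) × (-0.155946+0.257131i) = -0.064456-0.034727i  (running Σ = -0.043762+0.027367i)
  m=-1: (+0.189203-0.199105i) × (-0.056151-0.099726i) = -0.030480-0.007688i  (running Σ = -0.074242+0.019679i)
  m=0: (+0.344601-0.000000i) × (-0.300305+0.000000i) = -0.103485+0.000000i  (running Σ = -0.177727+0.019679i)
  m=1: (-0.189203-0.199105i) × (+0.056151-0.099726i) = -0.030480+0.007688i  (running Σ = -0.208207+0.027367i)
  m=2: (+0.012409-0.243147i) × (-0.155946-0.257131i) = -0.064456+0.034727i  (running Σ = -0.272662+0.062095i)
  m=3: (-0.366950+0.314713i) × (+0.146662-0.004748i) = -0.052323+0.047899i  (running Σ = -0.324986+0.109993i)
  m=4: (+0.367140+0.037571i) × (+0.138136-0.265045i) = +0.060673-0.092119i  (running Σ = -0.264313+0.017874i)
  m=5: (-0.105744-0.136834i) × (+0.124126+0.190479i) = +0.012938-0.037127i  (running Σ = -0.251374-0.019252i)
  m=6: (-0.008116+0.052643i) × (+0.278240-0.018035i) = -0.001309+0.014794i  (running Σ = -0.252683-0.004459i)
  m=7: (+0.008134-0.005648i) × (-0.197546+0.410958i) = +0.000714+0.004459i  (running Σ = -0.251969+0.000000i)
Accumulated sum -0.251969+0.000000i; after 4π/(2l+1) scaling, -0.211089+0.000000i ⇒ P_7 = -0.211089

-0.211089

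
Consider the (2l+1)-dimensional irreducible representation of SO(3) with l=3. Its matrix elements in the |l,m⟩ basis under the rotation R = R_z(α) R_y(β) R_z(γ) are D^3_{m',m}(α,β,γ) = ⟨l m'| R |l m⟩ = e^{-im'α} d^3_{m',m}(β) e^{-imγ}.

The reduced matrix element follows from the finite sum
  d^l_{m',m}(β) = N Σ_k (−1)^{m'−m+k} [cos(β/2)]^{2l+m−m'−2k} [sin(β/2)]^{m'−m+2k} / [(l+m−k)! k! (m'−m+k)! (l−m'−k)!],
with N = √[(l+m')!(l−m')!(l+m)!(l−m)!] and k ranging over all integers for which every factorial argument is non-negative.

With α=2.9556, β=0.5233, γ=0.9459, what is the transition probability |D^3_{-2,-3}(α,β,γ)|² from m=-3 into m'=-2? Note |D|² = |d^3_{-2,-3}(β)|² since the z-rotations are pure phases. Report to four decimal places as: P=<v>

P=0.2840

D^3_{-2,-3}(2.9556,0.5233,0.9459) = e^{-i·-2·2.9556}·d^3_{-2,-3}(0.5233)·e^{-i·-3·0.9459}. Compute d first:
Half-angle: c=0.965964, s=0.258675. N=√(1·120·1·720)=293.938769
k∈{0} keeps every argument non-negative
  k=0: (−1)^1·293.9388/(120)·0.9660^5·0.2587^1 = -0.532887
d^3_{-2,-3}(0.5233) = -0.532887
|D^3_{-2,-3}|² = |d^3_{-2,-3}(β)|² = (-0.532887)² = 0.283969 (the z-rotation phases have unit modulus)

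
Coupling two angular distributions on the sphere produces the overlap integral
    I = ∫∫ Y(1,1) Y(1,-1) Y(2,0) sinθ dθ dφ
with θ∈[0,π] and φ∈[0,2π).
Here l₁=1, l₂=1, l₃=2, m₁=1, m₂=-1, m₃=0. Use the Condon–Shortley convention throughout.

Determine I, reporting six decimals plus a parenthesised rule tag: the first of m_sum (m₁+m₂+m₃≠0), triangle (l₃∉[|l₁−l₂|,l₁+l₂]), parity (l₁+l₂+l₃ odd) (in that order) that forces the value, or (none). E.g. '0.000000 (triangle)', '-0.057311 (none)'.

0.126157 (none)

Checks pass: Σm=0; 4 even; l₃=2∈[0,2].
(2·1+1)(2·1+1)(2·2+1) = 45
Δ: 0! 2! 2! / 5! → 1/30
sum: t=0:+1/1 = 1/1
3j²(1 1 2; 0 0 0) = Δ·Π!·Σ² = 2/15  (sign +1)
sum: t=0:+1/4 = 1/4
3j²(1 1 2; 1 -1 0) = Δ·Π!·Σ² = 1/30  (sign +1)
combine: 4πI² = 45·2/15·1/30 = 1/5
take √, sign +1: I = 0.12615663
No selection rule forces the value: the integral is nonzero (none).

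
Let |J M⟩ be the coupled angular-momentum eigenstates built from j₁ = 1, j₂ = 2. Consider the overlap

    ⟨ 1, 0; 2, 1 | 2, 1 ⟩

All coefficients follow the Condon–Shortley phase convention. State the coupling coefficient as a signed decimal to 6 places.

−√(1/6) ≈ -0.408248

triangle: 1!*1!*3!/6! = 6/720
(j±m)!: 1!*1!*3!*1!*3!*1! = 36
prefactor² = (2J+1)*Δ*N² = 3/2
  k=0: +1/(0!*1!*1!*3!*0!*0!) = 1/6
  k=1: −1/(1!*0!*0!*2!*1!*1!) = -1/2
Σ = -1/3  ⇒  CG² = 3/2*(-1/3)² = 1/6
CG = −√(1/6) = -0.408248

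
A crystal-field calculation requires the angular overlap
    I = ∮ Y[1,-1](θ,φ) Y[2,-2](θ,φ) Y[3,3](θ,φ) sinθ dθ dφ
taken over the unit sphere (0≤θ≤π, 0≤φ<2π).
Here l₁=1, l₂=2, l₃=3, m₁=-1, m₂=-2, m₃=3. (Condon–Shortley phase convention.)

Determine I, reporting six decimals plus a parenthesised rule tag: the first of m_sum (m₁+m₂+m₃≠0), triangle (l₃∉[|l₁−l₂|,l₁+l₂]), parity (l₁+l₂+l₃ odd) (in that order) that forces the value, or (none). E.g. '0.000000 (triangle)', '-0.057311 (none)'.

-0.319865 (none)

Checks pass: Σm=0; 6 even; l₃=3∈[1,3].
(2·1+1)(2·2+1)(2·3+1) = 105
Δ: 0! 2! 4! / 7! → 1/105
sum: t=0:+1/4 = 1/4
3j²(1 2 3; 0 0 0) = Δ·Π!·Σ² = 3/35  (sign -1)
sum: t=0:+1/48 = 1/48
3j²(1 2 3; -1 -2 3) = Δ·Π!·Σ² = 1/7  (sign +1)
combine: 4πI² = 105·3/35·1/7 = 9/7
take √, sign -1: I = -0.31986543
No selection rule forces the value: the integral is nonzero (none).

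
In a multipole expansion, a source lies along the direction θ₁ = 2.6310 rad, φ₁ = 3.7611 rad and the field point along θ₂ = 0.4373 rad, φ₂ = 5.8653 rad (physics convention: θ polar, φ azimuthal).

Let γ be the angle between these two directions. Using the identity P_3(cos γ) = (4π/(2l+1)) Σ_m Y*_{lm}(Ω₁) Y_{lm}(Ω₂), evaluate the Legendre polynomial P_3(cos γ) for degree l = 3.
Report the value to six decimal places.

-0.452445

Addition theorem: P_3(cos γ) = (4π/7) Σ_m Y*_{lm}(Ω₁) Y_{lm}(Ω₂), m = −3…3:
  m=-3: (0.013818, -0.046693) × (0.009882, 0.030109) = (0.001542, -0.000045)  (running Σ = (0.001542, -0.000045))
  m=-2: (-0.069361, -0.201329) × (0.111350, 0.123173) = (0.017075, -0.030961)  (running Σ = (0.018617, -0.031007))
  m=-1: (-0.360799, -0.257309) × (0.388180, 0.172367) = (-0.095703, -0.162072)  (running Σ = (-0.077086, -0.193079))
  m=0: (-0.262381, -0.000000) × (0.372968, 0.000000) = (-0.097860, -0.000000)  (running Σ = (-0.174945, -0.193079))
  m=1: (0.360799, -0.257309) × (-0.388180, 0.172367) = (-0.095703, 0.162072)  (running Σ = (-0.270649, -0.031007))
  m=2: (-0.069361, 0.201329) × (0.111350, -0.123173) = (0.017075, 0.030961)  (running Σ = (-0.253574, -0.000045))
  m=3: (-0.013818, -0.046693) × (-0.009882, 0.030109) = (0.001542, 0.000045)  (running Σ = (-0.252031, 0.000000))
Accumulated sum (-0.252031, 0.000000); after 4π/(2l+1) scaling, (-0.452445, 0.000000) ⇒ P_3 = -0.452445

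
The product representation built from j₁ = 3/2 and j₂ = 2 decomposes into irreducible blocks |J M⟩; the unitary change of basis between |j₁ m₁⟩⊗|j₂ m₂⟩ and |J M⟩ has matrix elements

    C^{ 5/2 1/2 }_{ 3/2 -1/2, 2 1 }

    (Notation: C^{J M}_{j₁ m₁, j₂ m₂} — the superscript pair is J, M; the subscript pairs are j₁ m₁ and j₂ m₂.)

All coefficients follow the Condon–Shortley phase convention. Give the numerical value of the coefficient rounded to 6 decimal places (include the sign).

-0.597614

triangle: 1!×2!×3!/7! = 12/5040
(j±m)!: 1!×2!×3!×1!×3!×2! = 144
prefactor² = (2J+1)×Δ×N² = 72/35
  k=0: +1/(0!×1!×2!×3!×0!×0!) = 1/12
  k=1: −1/(1!×0!×1!×2!×1!×1!) = -1/2
Σ = -5/12  ⇒  CG² = 72/35×(-5/12)² = 5/14
CG = −√(5/14) = -0.597614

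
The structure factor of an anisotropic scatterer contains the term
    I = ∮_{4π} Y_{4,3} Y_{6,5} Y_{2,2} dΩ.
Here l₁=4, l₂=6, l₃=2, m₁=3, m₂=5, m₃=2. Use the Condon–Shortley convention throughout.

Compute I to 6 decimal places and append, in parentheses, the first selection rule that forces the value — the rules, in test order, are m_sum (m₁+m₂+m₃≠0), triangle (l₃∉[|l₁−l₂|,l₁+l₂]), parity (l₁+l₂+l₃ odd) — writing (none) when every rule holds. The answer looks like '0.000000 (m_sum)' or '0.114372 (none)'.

3 + 5 + 2 = 10 ≠ 0: azimuthal integral kills it; I = 0

0.000000 (m_sum)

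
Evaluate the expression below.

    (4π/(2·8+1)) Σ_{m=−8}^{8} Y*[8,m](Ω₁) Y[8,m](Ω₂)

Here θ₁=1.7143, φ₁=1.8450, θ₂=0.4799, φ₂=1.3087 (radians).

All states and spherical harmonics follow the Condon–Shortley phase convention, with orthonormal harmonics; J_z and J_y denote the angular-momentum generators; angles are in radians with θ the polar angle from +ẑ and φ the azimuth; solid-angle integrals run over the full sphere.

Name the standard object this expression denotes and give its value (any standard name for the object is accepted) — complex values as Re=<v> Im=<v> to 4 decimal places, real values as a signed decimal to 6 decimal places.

This sum is the spherical-harmonic addition theorem: it equals the Legendre polynomial P_l(cos γ) of the angle γ between the two directions.
Addition theorem: P_8(cos γ) = (4π/17) Σ_m Y*_{lm}(Ω₁) Y_{lm}(Ω₂), m = −8…8:
  m=-8: (-0.276816+0.385434i) × (-0.000534+0.000920i) = -0.000207-0.000461i  (running Σ = -0.000207-0.000461i)
  m=-7: (-0.257777-0.093696i) × (-0.007895-0.002133i) = +0.001835+0.001290i  (running Σ = +0.001628+0.000829i)
  m=-6: (-0.018236+0.244573i) × (+0.000070-0.039382i) = +0.009631+0.000735i  (running Σ = +0.011259+0.001564i)
  m=-5: (-0.291510+0.059025i) × (+0.128706-0.034282i) = -0.035496+0.017590i  (running Σ = -0.024237+0.019155i)
  m=-4: (+0.073401+0.143085i) × (+0.159411+0.276867i) = -0.027915+0.043132i  (running Σ = -0.052151+0.062286i)
  m=-3: (-0.220528+0.204696i) × (-0.360908+0.360266i) = +0.005845-0.153325i  (running Σ = -0.046306-0.091039i)
  m=-2: (+0.103444+0.063195i) × (-0.362728-0.209708i) = -0.024269-0.044616i  (running Σ = -0.070576-0.135655i)
  m=-1: (-0.081380+0.289310i) × (-0.028580+0.106536i) = -0.028496-0.016938i  (running Σ = -0.099072-0.152593i)
  m=0: (+0.109289-0.000000i) × (-0.463076+0.000000i) = -0.050609+0.000000i  (running Σ = -0.149681-0.152593i)
  m=1: (+0.081380+0.289310i) × (+0.028580+0.106536i) = -0.028496+0.016938i  (running Σ = -0.178177-0.135655i)
  m=2: (+0.103444-0.063195i) × (-0.362728+0.209708i) = -0.024269+0.044616i  (running Σ = -0.202446-0.091039i)
  m=3: (+0.220528+0.204696i) × (+0.360908+0.360266i) = +0.005845+0.153325i  (running Σ = -0.196601+0.062286i)
  m=4: (+0.073401-0.143085i) × (+0.159411-0.276867i) = -0.027915-0.043132i  (running Σ = -0.224516+0.019155i)
  m=5: (+0.291510+0.059025i) × (-0.128706-0.034282i) = -0.035496-0.017590i  (running Σ = -0.260011+0.001564i)
  m=6: (-0.018236-0.244573i) × (+0.000070+0.039382i) = +0.009631-0.000735i  (running Σ = -0.250380+0.000829i)
  m=7: (+0.257777-0.093696i) × (+0.007895-0.002133i) = +0.001835-0.001290i  (running Σ = -0.248545-0.000461i)
  m=8: (-0.276816-0.385434i) × (-0.000534-0.000920i) = -0.000207+0.000461i  (running Σ = -0.248752-0.000000i)
Total Σ_m = -0.248752-0.000000i. Multiply by 0.739198: -0.183877-0.000000i. P_8(cos γ) = -0.183877

Legendre polynomial (addition theorem), -0.183877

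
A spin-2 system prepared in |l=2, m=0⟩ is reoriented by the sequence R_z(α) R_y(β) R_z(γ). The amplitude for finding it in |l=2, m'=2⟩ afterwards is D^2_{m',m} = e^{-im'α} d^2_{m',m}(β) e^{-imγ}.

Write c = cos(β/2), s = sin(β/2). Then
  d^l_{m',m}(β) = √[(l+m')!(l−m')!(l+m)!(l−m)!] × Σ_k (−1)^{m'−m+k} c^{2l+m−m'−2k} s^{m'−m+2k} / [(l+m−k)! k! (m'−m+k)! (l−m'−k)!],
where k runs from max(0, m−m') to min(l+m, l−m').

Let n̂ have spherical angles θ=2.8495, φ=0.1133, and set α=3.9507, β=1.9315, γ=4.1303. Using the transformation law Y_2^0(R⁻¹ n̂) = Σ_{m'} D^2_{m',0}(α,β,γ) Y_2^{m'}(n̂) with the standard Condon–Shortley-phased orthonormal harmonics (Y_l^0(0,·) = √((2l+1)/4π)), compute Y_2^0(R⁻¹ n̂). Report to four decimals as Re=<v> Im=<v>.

Re=-0.2991 Im=0.0000

Need the full column D^2_{m',0} for m'=−2..2 at α=3.9507, β=1.9315, γ=4.1303.
cos(β/2)=0.568800, sin(β/2)=0.822476
d^2_{-2,0}: single k=2 term ⇒ +0.536094;  D = -0.025411+0.535492i
d^2_{-1,0}: k∈[1..2] ⇒ +0.370747 -0.775184 = -0.404437;  D = +0.279120+0.292679i
d^2_{0,0}: k∈[0..2] ⇒ +0.104674 -0.875439 +0.457607 = -0.313158;  D = -0.313158+0.000000i
d^2_{1,0}: k∈[0..1] ⇒ -0.370747 +0.775184 = +0.404437;  D = -0.279120+0.292679i
d^2_{2,0}: single k=0 term ⇒ +0.536094;  D = -0.025411-0.535492i
Y_2^{m'}(θ=2.8495,φ=0.1133) and Σ D·Y over m':
  (-0.0254+0.5355i)·(+0.0312-0.0072i)  (+0.2791+0.2927i)·(-0.2117+0.0241i)  (-0.3132+0.0000i)·(+0.5523+0.0000i)  (-0.2791+0.2927i)·(+0.2117+0.0241i)  (-0.0254-0.5355i)·(+0.0312+0.0072i)
Y_2^0(R⁻¹ n̂) = -0.299107+0.000000i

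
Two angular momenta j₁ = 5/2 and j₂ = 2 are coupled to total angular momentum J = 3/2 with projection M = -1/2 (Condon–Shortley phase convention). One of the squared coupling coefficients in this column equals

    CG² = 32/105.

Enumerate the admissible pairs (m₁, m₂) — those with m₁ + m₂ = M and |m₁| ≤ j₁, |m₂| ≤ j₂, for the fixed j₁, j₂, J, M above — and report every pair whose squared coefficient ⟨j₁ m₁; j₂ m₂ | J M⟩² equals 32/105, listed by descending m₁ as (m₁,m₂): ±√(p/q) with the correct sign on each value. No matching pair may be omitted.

Admissible pairs with m₁+m₂ = M = -1/2: (-5/2,2), (-3/2,1), (-1/2,0), (1/2,-1), (3/2,-2)
  (m₁,m₂)=(3/2,-2): CG² = 32/105, CG = +√(32/105)   ← matches the target
  (m₁,m₂)=(1/2,-1): CG² = 5/21, CG = −√(5/21)
  (m₁,m₂)=(-1/2,0): CG² = 2/35, CG = +√(2/35)
  (m₁,m₂)=(-3/2,1): CG² = 2/105, CG = +√(2/105)
  (m₁,m₂)=(-5/2,2): CG² = 8/21, CG = −√(8/21)
Pairs with CG² = 32/105: (3/2,-2): +√(32/105)

(3/2,-2): +√(32/105)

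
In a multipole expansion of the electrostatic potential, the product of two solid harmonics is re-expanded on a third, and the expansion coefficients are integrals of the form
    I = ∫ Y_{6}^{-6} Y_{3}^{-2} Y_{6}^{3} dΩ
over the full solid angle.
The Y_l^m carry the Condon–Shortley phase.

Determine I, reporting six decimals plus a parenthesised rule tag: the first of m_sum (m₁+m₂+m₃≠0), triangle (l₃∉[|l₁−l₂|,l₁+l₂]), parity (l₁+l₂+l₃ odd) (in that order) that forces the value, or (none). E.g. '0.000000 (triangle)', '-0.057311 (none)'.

0.000000 (m_sum)

Σmᵢ = -5 ≠ 0, so the φ-integral vanishes; I = 0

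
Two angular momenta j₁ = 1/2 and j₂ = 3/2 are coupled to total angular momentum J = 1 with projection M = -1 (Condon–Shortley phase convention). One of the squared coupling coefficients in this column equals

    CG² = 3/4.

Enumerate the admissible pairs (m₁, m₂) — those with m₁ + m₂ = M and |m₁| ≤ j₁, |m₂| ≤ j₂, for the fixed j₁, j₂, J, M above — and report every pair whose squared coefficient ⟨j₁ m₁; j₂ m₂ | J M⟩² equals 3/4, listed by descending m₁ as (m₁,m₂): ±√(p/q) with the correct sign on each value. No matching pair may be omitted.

Admissible pairs with m₁+m₂ = M = -1: (-1/2,-1/2), (1/2,-3/2)
  (m₁,m₂)=(1/2,-3/2): CG² = 3/4, CG = +√(3/4)   ← matches the target
  (m₁,m₂)=(-1/2,-1/2): CG² = 1/4, CG = −√(1/4)
Pairs with CG² = 3/4: (1/2,-3/2): +√(3/4)

(1/2,-3/2): +√(3/4)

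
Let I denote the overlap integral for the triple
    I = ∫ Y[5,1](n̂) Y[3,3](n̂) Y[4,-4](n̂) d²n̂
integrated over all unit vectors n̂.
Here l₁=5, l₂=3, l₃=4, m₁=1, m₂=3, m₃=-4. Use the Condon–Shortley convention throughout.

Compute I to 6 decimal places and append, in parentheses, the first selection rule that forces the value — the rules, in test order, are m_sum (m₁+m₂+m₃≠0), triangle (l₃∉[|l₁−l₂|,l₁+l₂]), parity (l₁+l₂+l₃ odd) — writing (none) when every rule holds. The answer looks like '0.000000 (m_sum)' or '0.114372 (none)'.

0.050679 (none)

Rules hold: Σm=0, L=12 even, 2≤4≤8.
N = 11·7·9 = 693
Δ = 4!·6!·2!/13! = 1/180180
Racah Σ t=1..3: t=1:−1/576 t=2:+1/144 t=3:−1/576 = 1/288
⇒ 3j(5 3 4; 0 0 0)² = 20/1001, sgn +1
Racah Σ t=4..4: t=4:+1/34560 = 1/34560
⇒ 3j(5 3 4; 1 3 -4)² = 1/429, sgn +1
4πI² = N·(3j₀)²·(3jₘ)² = 60/1859
I = +1·√(0.0322754/4π) = 0.05067935
No selection rule forces the value: the integral is nonzero (none).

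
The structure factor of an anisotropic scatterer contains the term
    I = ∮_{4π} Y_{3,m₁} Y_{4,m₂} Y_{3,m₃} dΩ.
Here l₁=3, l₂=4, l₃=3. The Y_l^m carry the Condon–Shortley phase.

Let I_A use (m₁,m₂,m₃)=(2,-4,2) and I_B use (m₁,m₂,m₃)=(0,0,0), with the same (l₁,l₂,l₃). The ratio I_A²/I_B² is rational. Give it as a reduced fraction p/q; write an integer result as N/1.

Shared (l₁,l₂,l₃)=(3,4,3): N and (l;000)² cancel in I_A²/I_B².
A: Δ = 4!·2!·4!/11! = 1/34650; Racah Σ t=0..0: t=0:+1/576 = 1/576; ⇒ 3j(3 4 3; 2 -4 2)² = 5/99, sgn -1
B: Δ = 4!·2!·4!/11! = 1/34650; Racah Σ t=1..3: t=1:−1/72 t=2:+1/16 t=3:−1/72 = 5/144; ⇒ 3j(3 4 3; 0 0 0)² = 2/77, sgn -1
I_A²/I_B² = (5/99)/(2/77) = 35/18

35/18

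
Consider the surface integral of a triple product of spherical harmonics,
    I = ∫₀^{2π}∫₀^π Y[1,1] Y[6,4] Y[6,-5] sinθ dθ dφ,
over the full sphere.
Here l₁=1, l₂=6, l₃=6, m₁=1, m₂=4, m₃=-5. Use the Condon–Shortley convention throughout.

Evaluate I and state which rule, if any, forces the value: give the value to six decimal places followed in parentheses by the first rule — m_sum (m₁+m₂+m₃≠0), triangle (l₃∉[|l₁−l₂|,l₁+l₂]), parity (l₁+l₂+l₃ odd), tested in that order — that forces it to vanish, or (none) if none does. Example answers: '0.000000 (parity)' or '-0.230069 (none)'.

l₁+l₂+l₃=13 is odd: 3j(l;000)=0 ⇒ I=0

0.000000 (parity)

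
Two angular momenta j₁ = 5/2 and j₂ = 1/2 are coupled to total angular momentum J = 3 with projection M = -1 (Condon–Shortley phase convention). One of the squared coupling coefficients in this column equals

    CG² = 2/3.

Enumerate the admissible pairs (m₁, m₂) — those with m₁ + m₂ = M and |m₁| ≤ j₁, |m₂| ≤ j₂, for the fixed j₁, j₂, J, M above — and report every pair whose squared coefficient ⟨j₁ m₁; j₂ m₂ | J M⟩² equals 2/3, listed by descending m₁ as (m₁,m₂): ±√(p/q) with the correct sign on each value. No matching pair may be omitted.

(-1/2,-1/2): +√(2/3)

Admissible pairs with m₁+m₂ = M = -1: (-3/2,1/2), (-1/2,-1/2)
  (m₁,m₂)=(-1/2,-1/2): CG² = 2/3, CG = +√(2/3)   ← matches the target
  (m₁,m₂)=(-3/2,1/2): CG² = 1/3, CG = +√(1/3)
Pairs with CG² = 2/3: (-1/2,-1/2): +√(2/3)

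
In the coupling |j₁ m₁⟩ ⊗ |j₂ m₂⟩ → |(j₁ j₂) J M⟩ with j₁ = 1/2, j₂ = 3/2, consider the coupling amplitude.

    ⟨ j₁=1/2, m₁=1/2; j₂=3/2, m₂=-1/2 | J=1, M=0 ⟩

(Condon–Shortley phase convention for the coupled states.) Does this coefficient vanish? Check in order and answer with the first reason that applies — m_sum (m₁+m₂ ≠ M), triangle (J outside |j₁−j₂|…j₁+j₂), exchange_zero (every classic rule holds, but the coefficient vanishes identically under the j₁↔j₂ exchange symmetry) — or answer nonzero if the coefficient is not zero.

nonzero

m-sum: m₁+m₂ = 1/2+(-1/2) = 0, M = 0  ✓
triangle: |j₁−j₂| = 1 ≤ J = 1 ≤ j₁+j₂ = 2  ✓
exchange: j₁≠j₂ or m₁≠m₂ — the exchange symmetry imposes no constraint here
value check: CG = +√(1/2) = +0.707107 ≠ 0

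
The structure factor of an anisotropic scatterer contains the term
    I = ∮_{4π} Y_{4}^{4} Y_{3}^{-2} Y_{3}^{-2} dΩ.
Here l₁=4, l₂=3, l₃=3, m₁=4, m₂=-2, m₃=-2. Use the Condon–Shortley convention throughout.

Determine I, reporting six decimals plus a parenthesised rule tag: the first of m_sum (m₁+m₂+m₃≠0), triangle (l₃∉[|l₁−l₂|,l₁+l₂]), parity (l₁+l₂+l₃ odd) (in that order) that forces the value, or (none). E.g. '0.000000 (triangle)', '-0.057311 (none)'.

m-sum 0 ✓  L=10 even ✓  1≤3≤7 ✓
Π(2lᵢ+1) = 9×7×7 = 441
triangle coeff Δ(4,3,3) = 1/34650
Σ_t [1,3]: t=1:−1/72 t=2:+1/16 t=3:−1/72 = 5/144
(3j)²=2/77 [(4 3 3; 0 0 0)], sign=-1
Σ_t [0,0]: t=0:+1/576 = 1/576
(3j)²=5/99 [(4 3 3; 4 -2 -2)], sign=-1
⇒ 4πI² = 70/121
I = (+1)√(70/121/(4π)) = 0.21456131
No selection rule forces the value: the integral is nonzero (none).

0.214561 (none)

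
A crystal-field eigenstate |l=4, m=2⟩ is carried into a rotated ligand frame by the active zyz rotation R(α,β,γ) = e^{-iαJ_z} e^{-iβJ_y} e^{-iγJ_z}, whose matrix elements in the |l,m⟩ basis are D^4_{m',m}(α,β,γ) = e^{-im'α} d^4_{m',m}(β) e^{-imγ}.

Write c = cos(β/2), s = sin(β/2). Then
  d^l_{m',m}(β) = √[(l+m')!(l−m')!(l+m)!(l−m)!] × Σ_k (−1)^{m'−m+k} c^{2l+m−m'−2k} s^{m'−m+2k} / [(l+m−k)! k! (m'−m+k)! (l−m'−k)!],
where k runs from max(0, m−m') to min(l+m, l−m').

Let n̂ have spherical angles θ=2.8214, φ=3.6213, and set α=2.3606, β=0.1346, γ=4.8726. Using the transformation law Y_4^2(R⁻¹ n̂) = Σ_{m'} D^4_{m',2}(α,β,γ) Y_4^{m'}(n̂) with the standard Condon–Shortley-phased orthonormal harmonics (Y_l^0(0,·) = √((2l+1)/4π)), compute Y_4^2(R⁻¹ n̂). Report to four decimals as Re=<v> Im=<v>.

Need the full column D^4_{m',2} for m'=−4..4 at α=2.3606, β=0.1346, γ=4.8726.
cos(β/2)=0.997736, sin(β/2)=0.067249
d^4_{-4,2}: single k=6 term ⇒ +0.000000;  D = +0.000000-0.000000i
d^4_{-3,2}: k∈[5..6] ⇒ +0.000015 -0.000000 = +0.000015;  D = -0.000014-0.000007i
d^4_{-2,2}: k∈[4..6] ⇒ +0.000304 -0.000001 +0.000000 = +0.000303;  D = +0.000093+0.000288i
d^4_{-1,2}: k∈[3..5] ⇒ +0.004253 -0.000029 +0.000000 = +0.004224;  D = +0.001911-0.003767i
d^4_{0,2}: k∈[2..4] ⇒ +0.042324 -0.000513 +0.000001 = +0.041812;  D = -0.039684+0.013170i
d^4_{1,2}: k∈[1..3] ⇒ +0.280824 -0.006379 +0.000019 = +0.274464;  D = +0.245865+0.121988i
d^4_{2,2}: k∈[0..2] ⇒ +0.982033 -0.053537 +0.000304 = +0.928800;  D = -0.300297-0.878915i
d^4_{3,2}: k∈[0..1] ⇒ -0.247663 +0.003375 = -0.244288;  D = +0.106644-0.219781i
d^4_{4,2}: single k=0 term ⇒ +0.023607;  D = +0.022271-0.007829i
Y_4^{m'}(θ=2.8214,φ=3.6213) and Σ D·Y over m':
  (+0.0000-0.0000i)·(-0.0015-0.0041i)  (-0.0000-0.0000i)·(+0.0049-0.0367i)  (+0.0001+0.0003i)·(+0.1009-0.1440i)  (+0.0019-0.0038i)·(+0.4146-0.2157i)  (-0.0397+0.0132i)·(+0.4634+0.0000i)  (+0.2459+0.1220i)·(-0.4146-0.2157i)  (-0.3003-0.8789i)·(+0.1009+0.1440i)  (+0.1066-0.2198i)·(-0.0049-0.0367i)  (+0.0223-0.0078i)·(-0.0015+0.0041i)
Y_4^2(R⁻¹ n̂) = -0.006318-0.234167i

Re=-0.0063 Im=-0.2342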